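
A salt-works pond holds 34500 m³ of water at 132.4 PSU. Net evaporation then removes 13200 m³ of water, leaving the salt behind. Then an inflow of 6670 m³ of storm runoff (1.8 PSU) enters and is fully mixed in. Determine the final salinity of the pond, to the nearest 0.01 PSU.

After evaporation: salt = 34,500×132.4 = 4,567,800; volume = 34,500 − 13,200 = 21,300 m³
After mixing: salt = 4,567,800 + 6,670×1.8 = 4,579,806; volume = 21,300 + 6,670 = 27,970 m³
S = 4,579,806 / 27,970 = 163.7399 PSU

163.74 PSU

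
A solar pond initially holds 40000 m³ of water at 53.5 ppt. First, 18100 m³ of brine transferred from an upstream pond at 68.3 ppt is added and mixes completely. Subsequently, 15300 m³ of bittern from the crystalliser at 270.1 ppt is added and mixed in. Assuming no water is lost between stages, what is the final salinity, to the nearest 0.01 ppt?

Mass of salt is conserved:
Initial salt = 40,000×53.5 = 2,140,000
After stage 1: salt = 2,140,000 + 18,100×68.3 = 3,376,230; volume = 58,100 m³; S = 58.111 ppt
After stage 2: salt = 3,376,230 + 15,300×270.1 = 7,508,760; volume = 73,400 m³
S = 7,508,760 / 73,400 = 102.2992 ppt

102.30 ppt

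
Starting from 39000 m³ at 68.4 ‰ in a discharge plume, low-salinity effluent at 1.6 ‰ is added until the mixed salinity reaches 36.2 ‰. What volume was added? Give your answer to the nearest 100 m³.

36300 m³

Salt balance: 39,000×68.4 + V×1.6 = (39,000+V)×36.2
2,667,600 + 1.6V = 1,411,800 + 36.2V
1,255,800 = 34.6V
V = 36,294.8 m³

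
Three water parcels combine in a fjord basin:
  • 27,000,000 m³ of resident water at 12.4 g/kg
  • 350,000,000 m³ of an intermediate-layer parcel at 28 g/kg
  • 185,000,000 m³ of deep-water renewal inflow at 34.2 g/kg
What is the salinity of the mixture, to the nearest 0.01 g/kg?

Conserving salt mass:
salt = 27,000,000×12.4 + 350,000,000×28 + 185,000,000×34.2 = 334,800,000 + 9,800,000,000 + 6,327,000,000 = 16,461,800,000
volume = 27,000,000 + 350,000,000 + 185,000,000 = 562,000,000 m³
S = 16,461,800,000 / 562,000,000 = 29.2915 g/kg

29.29 g/kg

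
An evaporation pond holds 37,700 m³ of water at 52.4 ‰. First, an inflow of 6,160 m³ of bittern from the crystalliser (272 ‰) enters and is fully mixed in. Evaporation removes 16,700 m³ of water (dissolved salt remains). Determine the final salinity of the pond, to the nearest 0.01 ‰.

After mixing: salt = 37,700×52.4 + 6,160×272 = 3,651,000; volume = 43,860 m³
After evaporation: salt unchanged = 3,651,000; volume = 43,860 − 16,700 = 27,160 m³
S = 3,651,000 / 27,160 = 134.4256 ‰

134.43 ‰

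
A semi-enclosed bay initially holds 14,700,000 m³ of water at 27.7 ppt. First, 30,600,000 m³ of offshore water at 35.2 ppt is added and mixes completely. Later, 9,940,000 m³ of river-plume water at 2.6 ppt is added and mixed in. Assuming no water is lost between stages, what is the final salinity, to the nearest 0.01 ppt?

Conserving salt mass:
Initial salt = 14,700,000×27.7 = 407,190,000
After stage 1: salt = 407,190,000 + 30,600,000×35.2 = 1,484,310,000; volume = 45,300,000 m³; S = 32.766 ppt
After stage 2: salt = 1,484,310,000 + 9,940,000×2.6 = 1,510,154,000; volume = 55,240,000 m³
S = 1,510,154,000 / 55,240,000 = 27.3381 ppt

27.34 ppt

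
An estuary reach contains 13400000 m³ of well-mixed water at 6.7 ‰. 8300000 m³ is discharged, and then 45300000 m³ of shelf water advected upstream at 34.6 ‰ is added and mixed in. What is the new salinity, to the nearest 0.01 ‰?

31.78 ‰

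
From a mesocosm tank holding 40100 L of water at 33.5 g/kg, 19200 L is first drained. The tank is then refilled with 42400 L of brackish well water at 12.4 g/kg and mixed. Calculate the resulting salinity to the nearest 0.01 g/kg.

Remaining after removal: 20,900 L at 33.5 g/kg (salt = 700,150)
After addition: salt = 700,150 + 42,400×12.4 = 1,225,910; volume = 63,300 L
S = 1,225,910 / 63,300 = 19.3667 g/kg

19.37 g/kg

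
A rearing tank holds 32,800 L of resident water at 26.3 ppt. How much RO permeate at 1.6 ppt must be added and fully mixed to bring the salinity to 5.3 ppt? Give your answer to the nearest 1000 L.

186000 L

Salt balance: 32,800×26.3 + V×1.6 = (32,800+V)×5.3
862,640 + 1.6V = 173,840 + 5.3V
688,800 = 3.7V
V = 186,162.16 L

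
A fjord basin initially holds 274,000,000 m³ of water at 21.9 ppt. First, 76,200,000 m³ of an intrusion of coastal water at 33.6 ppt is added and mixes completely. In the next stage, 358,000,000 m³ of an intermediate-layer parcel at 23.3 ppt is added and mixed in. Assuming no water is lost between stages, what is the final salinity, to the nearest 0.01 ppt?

Mass of salt is conserved:
Initial salt = 274,000,000×21.9 = 6,000,600,000
After stage 1: salt = 6,000,600,000 + 76,200,000×33.6 = 8,560,920,000; volume = 350,200,000 m³; S = 24.446 ppt
After stage 2: salt = 8,560,920,000 + 358,000,000×23.3 = 16,902,320,000; volume = 708,200,000 m³
S = 16,902,320,000 / 708,200,000 = 23.8666 ppt

23.87 ppt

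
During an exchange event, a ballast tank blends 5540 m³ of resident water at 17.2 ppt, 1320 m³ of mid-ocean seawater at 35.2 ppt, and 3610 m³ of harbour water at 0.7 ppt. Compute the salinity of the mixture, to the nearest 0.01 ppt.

13.78 ppt

Mass of salt is conserved:
salt = 5,540×17.2 + 1,320×35.2 + 3,610×0.7 = 95,288 + 46,464 + 2,527 = 144,279
volume = 5,540 + 1,320 + 3,610 = 10,470 m³
S = 144,279 / 10,470 = 13.7802 ppt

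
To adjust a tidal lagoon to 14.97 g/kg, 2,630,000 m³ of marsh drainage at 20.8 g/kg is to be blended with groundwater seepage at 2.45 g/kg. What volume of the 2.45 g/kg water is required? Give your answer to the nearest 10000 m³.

1220000 m³

Salt balance: 2,630,000×20.8 + V×2.45 = (2,630,000+V)×14.97
54,704,000 + 2.45V = 39,371,100 + 14.97V
15,332,900 = 12.52V
V = 1,224,672.52 m³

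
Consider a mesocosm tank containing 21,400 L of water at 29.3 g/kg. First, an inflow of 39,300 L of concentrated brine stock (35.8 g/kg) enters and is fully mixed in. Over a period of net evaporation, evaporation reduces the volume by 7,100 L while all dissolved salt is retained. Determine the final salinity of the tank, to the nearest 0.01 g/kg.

37.95 g/kg

After mixing: salt = 21,400×29.3 + 39,300×35.8 = 2,033,960; volume = 60,700 L
After evaporation: salt unchanged = 2,033,960; volume = 60,700 − 7,100 = 53,600 L
S = 2,033,960 / 53,600 = 37.947 g/kg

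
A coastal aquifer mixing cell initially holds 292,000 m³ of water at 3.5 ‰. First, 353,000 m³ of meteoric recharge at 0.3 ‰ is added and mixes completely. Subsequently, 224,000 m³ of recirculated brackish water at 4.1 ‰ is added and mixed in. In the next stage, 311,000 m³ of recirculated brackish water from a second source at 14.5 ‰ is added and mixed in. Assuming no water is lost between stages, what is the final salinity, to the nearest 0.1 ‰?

5.6 ‰

Mass of salt is conserved:
Initial salt = 292,000×3.5 = 1,022,000
After stage 1: salt = 1,022,000 + 353,000×0.3 = 1,127,900; volume = 645,000 m³; S = 1.749 ‰
After stage 2: salt = 1,127,900 + 224,000×4.1 = 2,046,300; volume = 869,000 m³; S = 2.355 ‰
After stage 3: salt = 2,046,300 + 311,000×14.5 = 6,555,800; volume = 1,180,000 m³
S = 6,555,800 / 1,180,000 = 5.5558 ‰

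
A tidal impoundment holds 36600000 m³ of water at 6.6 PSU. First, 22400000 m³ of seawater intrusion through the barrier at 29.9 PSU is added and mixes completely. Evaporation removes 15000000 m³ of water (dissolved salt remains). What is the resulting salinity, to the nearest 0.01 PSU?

After mixing: salt = 36,600,000×6.6 + 22,400,000×29.9 = 911,320,000; volume = 59,000,000 m³
After evaporation: salt unchanged = 911,320,000; volume = 59,000,000 − 15,000,000 = 44,000,000 m³
S = 911,320,000 / 44,000,000 = 20.7118 PSU

20.71 PSU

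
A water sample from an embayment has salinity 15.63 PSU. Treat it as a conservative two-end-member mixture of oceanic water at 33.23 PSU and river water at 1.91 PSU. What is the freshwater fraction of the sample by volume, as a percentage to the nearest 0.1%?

Let f be the freshwater fraction. Salt balance per unit volume:
f×1.91 + (1−f)×33.23 = 15.63
f = (33.23 − 15.63) / (33.23 − 1.91) = 17.6/31.32 = 0.5619

56.2%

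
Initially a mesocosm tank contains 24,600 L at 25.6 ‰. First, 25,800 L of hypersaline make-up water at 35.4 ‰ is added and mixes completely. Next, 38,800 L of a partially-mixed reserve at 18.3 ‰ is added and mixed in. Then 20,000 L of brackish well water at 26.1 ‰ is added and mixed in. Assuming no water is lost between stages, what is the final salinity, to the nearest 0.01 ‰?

25.41 ‰

Conserving salt mass:
Initial salt = 24,600×25.6 = 629,760
After stage 1: salt = 629,760 + 25,800×35.4 = 1,543,080; volume = 50,400 L; S = 30.617 ‰
After stage 2: salt = 1,543,080 + 38,800×18.3 = 2,253,120; volume = 89,200 L; S = 25.259 ‰
After stage 3: salt = 2,253,120 + 20,000×26.1 = 2,775,120; volume = 109,200 L
S = 2,775,120 / 109,200 = 25.4132 ‰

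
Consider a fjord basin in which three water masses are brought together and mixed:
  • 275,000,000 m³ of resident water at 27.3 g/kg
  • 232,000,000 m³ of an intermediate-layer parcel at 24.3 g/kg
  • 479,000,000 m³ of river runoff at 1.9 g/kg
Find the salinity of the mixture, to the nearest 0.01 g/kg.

14.25 g/kg

Weighted by volume,
salt = 275,000,000×27.3 + 232,000,000×24.3 + 479,000,000×1.9 = 7,507,500,000 + 5,637,600,000 + 910,100,000 = 14,055,200,000
volume = 275,000,000 + 232,000,000 + 479,000,000 = 986,000,000 m³
S = 14,055,200,000 / 986,000,000 = 14.2548 g/kg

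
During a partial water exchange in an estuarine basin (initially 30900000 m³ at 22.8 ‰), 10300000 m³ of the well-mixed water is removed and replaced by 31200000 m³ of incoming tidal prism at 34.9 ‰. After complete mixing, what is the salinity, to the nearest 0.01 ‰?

Remaining after removal: 20,600,000 m³ at 22.8 ‰ (salt = 469,680,000)
After addition: salt = 469,680,000 + 31,200,000×34.9 = 1,558,560,000; volume = 51,800,000 m³
S = 1,558,560,000 / 51,800,000 = 30.088 ‰

30.09 ‰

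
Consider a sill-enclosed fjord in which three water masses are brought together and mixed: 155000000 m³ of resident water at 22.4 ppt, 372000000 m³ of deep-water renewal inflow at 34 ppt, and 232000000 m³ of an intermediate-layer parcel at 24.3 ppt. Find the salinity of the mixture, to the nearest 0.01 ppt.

28.67 ppt

By conservation of dissolved salt,
salt = 155,000,000×22.4 + 372,000,000×34 + 232,000,000×24.3 = 3,472,000,000 + 12,648,000,000 + 5,637,600,000 = 21,757,600,000
volume = 155,000,000 + 372,000,000 + 232,000,000 = 759,000,000 m³
S = 21,757,600,000 / 759,000,000 = 28.6661 ppt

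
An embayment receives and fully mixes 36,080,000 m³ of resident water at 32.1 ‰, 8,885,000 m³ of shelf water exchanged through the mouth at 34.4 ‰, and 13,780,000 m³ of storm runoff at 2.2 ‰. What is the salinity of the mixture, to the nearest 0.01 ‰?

Total salt / total volume:
salt = 36,080,000×32.1 + 8,885,000×34.4 + 13,780,000×2.2 = 1,158,168,000 + 305,644,000 + 30,316,000 = 1,494,128,000
volume = 36,080,000 + 8,885,000 + 13,780,000 = 58,745,000 m³
S = 1,494,128,000 / 58,745,000 = 25.4341 ‰

25.43 ‰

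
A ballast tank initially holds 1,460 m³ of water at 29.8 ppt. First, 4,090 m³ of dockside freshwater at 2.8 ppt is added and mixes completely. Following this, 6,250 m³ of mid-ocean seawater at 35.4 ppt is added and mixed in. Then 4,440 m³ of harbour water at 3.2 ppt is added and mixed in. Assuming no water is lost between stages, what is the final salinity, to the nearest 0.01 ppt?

Total salt / total volume:
Initial salt = 1,460×29.8 = 43,508
After stage 1: salt = 43,508 + 4,090×2.8 = 54,960; volume = 5,550 m³; S = 9.903 ppt
After stage 2: salt = 54,960 + 6,250×35.4 = 276,210; volume = 11,800 m³; S = 23.408 ppt
After stage 3: salt = 276,210 + 4,440×3.2 = 290,418; volume = 16,240 m³
S = 290,418 / 16,240 = 17.8829 ppt

17.88 ppt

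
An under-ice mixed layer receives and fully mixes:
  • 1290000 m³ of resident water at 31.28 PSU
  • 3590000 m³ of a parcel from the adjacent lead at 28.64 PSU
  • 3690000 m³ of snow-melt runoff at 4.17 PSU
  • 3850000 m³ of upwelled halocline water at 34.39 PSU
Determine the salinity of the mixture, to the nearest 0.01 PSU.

23.43 PSU

Mass of salt is conserved:
salt = 1,290,000×31.28 + 3,590,000×28.64 + 3,690,000×4.17 + 3,850,000×34.39 = 40,351,200 + 102,817,600 + 15,387,300 + 132,401,500 = 290,957,600
volume = 1,290,000 + 3,590,000 + 3,690,000 + 3,850,000 = 12,420,000 m³
S = 290,957,600 / 12,420,000 = 23.4265 PSU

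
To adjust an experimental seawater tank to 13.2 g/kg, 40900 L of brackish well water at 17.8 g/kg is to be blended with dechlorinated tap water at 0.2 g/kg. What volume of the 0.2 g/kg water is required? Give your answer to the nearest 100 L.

14500 L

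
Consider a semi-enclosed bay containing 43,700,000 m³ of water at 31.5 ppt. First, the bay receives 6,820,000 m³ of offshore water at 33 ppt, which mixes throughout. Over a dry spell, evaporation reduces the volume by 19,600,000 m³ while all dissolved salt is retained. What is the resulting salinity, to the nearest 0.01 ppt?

After mixing: salt = 43,700,000×31.5 + 6,820,000×33 = 1,601,610,000; volume = 50,520,000 m³
After evaporation: salt unchanged = 1,601,610,000; volume = 50,520,000 − 19,600,000 = 30,920,000 m³
S = 1,601,610,000 / 30,920,000 = 51.7985 ppt

51.80 ppt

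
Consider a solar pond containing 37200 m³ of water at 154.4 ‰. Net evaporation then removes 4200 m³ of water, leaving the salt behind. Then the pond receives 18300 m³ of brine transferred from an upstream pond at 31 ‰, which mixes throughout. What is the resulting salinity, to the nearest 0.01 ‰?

After evaporation: salt = 37,200×154.4 = 5,743,680; volume = 37,200 − 4,200 = 33,000 m³
After mixing: salt = 5,743,680 + 18,300×31 = 6,310,980; volume = 33,000 + 18,300 = 51,300 m³
S = 6,310,980 / 51,300 = 123.0211 ‰

123.02 ‰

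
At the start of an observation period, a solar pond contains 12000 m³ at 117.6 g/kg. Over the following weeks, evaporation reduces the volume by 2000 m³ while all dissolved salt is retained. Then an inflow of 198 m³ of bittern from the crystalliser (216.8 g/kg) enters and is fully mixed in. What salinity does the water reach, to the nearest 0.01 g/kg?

After evaporation: salt = 12,000×117.6 = 1,411,200; volume = 12,000 − 2,000 = 10,000 m³
After mixing: salt = 1,411,200 + 198×216.8 = 1,454,126.4; volume = 10,000 + 198 = 10,198 m³
S = 1,454,126.4 / 10,198 = 142.5894 g/kg

142.59 g/kg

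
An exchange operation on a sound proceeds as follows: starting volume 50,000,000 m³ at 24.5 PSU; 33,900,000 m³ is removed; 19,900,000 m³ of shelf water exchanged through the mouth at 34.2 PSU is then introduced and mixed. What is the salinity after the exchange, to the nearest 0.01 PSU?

29.86 PSU

Remaining after removal: 16,100,000 m³ at 24.5 PSU (salt = 394,450,000)
After addition: salt = 394,450,000 + 19,900,000×34.2 = 1,075,030,000; volume = 36,000,000 m³
S = 1,075,030,000 / 36,000,000 = 29.8619 PSU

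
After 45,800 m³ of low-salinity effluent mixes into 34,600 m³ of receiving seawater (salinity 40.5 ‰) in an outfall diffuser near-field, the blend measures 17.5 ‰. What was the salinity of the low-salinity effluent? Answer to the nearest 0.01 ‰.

Salt balance: 34,600×40.5 + 45,800×S = 80,400×17.5
1,401,300 + 45,800·S = 1,407,000
S = (1,407,000 − 1,401,300) / 45,800 = 0.1245 ‰

0.12 ‰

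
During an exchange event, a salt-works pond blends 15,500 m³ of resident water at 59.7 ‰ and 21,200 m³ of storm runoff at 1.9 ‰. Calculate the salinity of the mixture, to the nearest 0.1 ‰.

26.3 ‰

Mass of salt is conserved:
salt = 15,500×59.7 + 21,200×1.9 = 925,350 + 40,280 = 965,630
volume = 15,500 + 21,200 = 36,700 m³
S = 965,630 / 36,700 = 26.311 ‰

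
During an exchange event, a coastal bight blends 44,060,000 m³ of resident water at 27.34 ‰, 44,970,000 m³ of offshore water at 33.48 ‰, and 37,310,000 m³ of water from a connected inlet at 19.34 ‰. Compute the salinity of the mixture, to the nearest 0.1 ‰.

Weighted by volume,
salt = 44,060,000×27.34 + 44,970,000×33.48 + 37,310,000×19.34 = 1,204,600,400 + 1,505,595,600 + 721,575,400 = 3,431,771,400
volume = 44,060,000 + 44,970,000 + 37,310,000 = 126,340,000 m³
S = 3,431,771,400 / 126,340,000 = 27.163 ‰

27.2 ‰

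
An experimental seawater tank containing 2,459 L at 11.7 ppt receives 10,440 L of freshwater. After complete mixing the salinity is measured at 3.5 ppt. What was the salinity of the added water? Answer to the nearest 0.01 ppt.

1.57 ppt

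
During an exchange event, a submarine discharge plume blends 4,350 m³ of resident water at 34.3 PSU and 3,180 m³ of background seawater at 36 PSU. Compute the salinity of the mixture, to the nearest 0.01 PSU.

By conservation of dissolved salt,
salt = 4,350×34.3 + 3,180×36 = 149,205 + 114,480 = 263,685
volume = 4,350 + 3,180 = 7,530 m³
S = 263,685 / 7,530 = 35.0179 PSU

35.02 PSU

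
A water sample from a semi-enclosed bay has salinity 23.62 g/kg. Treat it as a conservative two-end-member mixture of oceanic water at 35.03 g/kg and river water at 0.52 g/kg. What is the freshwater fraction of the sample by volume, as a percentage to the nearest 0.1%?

Let f be the freshwater fraction. Salt balance per unit volume:
f×0.52 + (1−f)×35.03 = 23.62
f = (35.03 − 23.62) / (35.03 − 0.52) = 11.41/34.51 = 0.3306

33.1%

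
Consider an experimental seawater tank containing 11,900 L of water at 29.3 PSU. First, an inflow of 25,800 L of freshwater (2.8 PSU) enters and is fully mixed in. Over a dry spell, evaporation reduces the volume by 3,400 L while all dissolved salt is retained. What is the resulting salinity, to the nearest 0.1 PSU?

12.3 PSU

After mixing: salt = 11,900×29.3 + 25,800×2.8 = 420,910; volume = 37,700 L
After evaporation: salt unchanged = 420,910; volume = 37,700 − 3,400 = 34,300 L
S = 420,910 / 34,300 = 12.2714 PSU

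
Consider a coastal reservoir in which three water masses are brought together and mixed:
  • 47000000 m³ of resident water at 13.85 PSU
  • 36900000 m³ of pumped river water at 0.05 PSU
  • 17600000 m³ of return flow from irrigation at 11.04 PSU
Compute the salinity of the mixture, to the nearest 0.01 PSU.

8.35 PSU

Conserving salt mass:
salt = 47,000,000×13.85 + 36,900,000×0.05 + 17,600,000×11.04 = 650,950,000 + 1,845,000 + 194,304,000 = 847,099,000
volume = 47,000,000 + 36,900,000 + 17,600,000 = 101,500,000 m³
S = 847,099,000 / 101,500,000 = 8.3458 PSU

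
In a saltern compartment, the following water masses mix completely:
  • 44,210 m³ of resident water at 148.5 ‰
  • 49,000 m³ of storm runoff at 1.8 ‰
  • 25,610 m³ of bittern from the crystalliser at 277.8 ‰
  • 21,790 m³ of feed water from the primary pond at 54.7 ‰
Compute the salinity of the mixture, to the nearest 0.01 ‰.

Mass of salt is conserved:
salt = 44,210×148.5 + 49,000×1.8 + 25,610×277.8 + 21,790×54.7 = 6,565,185 + 88,200 + 7,114,458 + 1,191,913 = 14,959,756
volume = 44,210 + 49,000 + 25,610 + 21,790 = 140,610 m³
S = 14,959,756 / 140,610 = 106.3918 ‰

106.39 ‰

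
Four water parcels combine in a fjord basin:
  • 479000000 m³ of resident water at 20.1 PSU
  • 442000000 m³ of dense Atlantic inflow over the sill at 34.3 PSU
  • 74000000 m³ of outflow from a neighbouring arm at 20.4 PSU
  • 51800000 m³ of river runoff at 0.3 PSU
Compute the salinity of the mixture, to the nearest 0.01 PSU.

25.14 PSU

Total salt / total volume:
salt = 479,000,000×20.1 + 442,000,000×34.3 + 74,000,000×20.4 + 51,800,000×0.3 = 9,627,900,000 + 15,160,600,000 + 1,509,600,000 + 15,540,000 = 26,313,640,000
volume = 479,000,000 + 442,000,000 + 74,000,000 + 51,800,000 = 1,046,800,000 m³
S = 26,313,640,000 / 1,046,800,000 = 25.1372 PSU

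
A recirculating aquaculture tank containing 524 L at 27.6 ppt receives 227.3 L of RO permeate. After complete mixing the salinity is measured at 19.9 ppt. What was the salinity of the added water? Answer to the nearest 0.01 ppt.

2.15 ppt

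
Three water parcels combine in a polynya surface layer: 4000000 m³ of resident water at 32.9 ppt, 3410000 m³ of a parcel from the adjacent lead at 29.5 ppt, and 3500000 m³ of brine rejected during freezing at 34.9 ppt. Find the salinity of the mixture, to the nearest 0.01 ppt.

32.48 ppt

Weighted by volume,
salt = 4,000,000×32.9 + 3,410,000×29.5 + 3,500,000×34.9 = 131,600,000 + 100,595,000 + 122,150,000 = 354,345,000
volume = 4,000,000 + 3,410,000 + 3,500,000 = 10,910,000 m³
S = 354,345,000 / 10,910,000 = 32.4789 ppt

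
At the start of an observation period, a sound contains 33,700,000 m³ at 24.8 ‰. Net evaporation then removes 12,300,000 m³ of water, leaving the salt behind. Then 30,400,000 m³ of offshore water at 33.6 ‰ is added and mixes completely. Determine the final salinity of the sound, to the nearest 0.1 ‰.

35.9 ‰

After evaporation: salt = 33,700,000×24.8 = 835,760,000; volume = 33,700,000 − 12,300,000 = 21,400,000 m³
After mixing: salt = 835,760,000 + 30,400,000×33.6 = 1,857,200,000; volume = 21,400,000 + 30,400,000 = 51,800,000 m³
S = 1,857,200,000 / 51,800,000 = 35.8533 ‰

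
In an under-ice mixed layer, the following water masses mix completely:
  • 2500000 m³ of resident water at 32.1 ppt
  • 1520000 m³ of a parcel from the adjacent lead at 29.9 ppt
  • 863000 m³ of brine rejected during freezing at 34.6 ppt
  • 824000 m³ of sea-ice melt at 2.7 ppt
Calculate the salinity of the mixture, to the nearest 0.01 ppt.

27.65 ppt

Weighted by volume,
salt = 2,500,000×32.1 + 1,520,000×29.9 + 863,000×34.6 + 824,000×2.7 = 80,250,000 + 45,448,000 + 29,859,800 + 2,224,800 = 157,782,600
volume = 2,500,000 + 1,520,000 + 863,000 + 824,000 = 5,707,000 m³
S = 157,782,600 / 5,707,000 = 27.6472 ppt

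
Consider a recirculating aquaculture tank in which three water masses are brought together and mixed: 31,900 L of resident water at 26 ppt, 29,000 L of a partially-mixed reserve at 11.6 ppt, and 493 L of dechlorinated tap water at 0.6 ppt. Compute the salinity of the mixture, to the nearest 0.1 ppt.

19.0 ppt

Conserving salt mass:
salt = 31,900×26 + 29,000×11.6 + 493×0.6 = 829,400 + 336,400 + 295.8 = 1,166,095.8
volume = 31,900 + 29,000 + 493 = 61,393 L
S = 1,166,095.8 / 61,393 = 18.994 ppt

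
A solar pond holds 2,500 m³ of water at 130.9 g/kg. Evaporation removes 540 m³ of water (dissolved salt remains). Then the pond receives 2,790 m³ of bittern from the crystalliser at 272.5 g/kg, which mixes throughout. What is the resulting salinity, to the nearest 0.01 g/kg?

228.95 g/kg

After evaporation: salt = 2,500×130.9 = 327,250; volume = 2,500 − 540 = 1,960 m³
After mixing: salt = 327,250 + 2,790×272.5 = 1,087,525; volume = 1,960 + 2,790 = 4,750 m³
S = 1,087,525 / 4,750 = 228.9526 g/kg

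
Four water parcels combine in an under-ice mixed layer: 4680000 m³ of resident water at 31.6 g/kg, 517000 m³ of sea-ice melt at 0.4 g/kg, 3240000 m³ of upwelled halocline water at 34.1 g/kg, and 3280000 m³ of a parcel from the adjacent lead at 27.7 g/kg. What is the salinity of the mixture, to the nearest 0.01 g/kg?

29.82 g/kg

Conserving salt mass:
salt = 4,680,000×31.6 + 517,000×0.4 + 3,240,000×34.1 + 3,280,000×27.7 = 147,888,000 + 206,800 + 110,484,000 + 90,856,000 = 349,434,800
volume = 4,680,000 + 517,000 + 3,240,000 + 3,280,000 = 11,717,000 m³
S = 349,434,800 / 11,717,000 = 29.8229 g/kg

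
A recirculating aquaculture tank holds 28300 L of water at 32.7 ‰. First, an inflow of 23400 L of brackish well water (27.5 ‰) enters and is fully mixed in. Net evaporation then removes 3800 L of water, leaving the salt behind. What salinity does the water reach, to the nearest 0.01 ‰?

After mixing: salt = 28,300×32.7 + 23,400×27.5 = 1,568,910; volume = 51,700 L
After evaporation: salt unchanged = 1,568,910; volume = 51,700 − 3,800 = 47,900 L
S = 1,568,910 / 47,900 = 32.7539 ‰

32.75 ‰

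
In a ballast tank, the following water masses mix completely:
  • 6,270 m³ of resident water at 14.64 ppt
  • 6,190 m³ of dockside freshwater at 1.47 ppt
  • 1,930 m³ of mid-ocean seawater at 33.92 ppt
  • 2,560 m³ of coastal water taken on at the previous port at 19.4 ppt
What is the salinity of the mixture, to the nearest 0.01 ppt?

12.74 ppt

Mass of salt is conserved:
salt = 6,270×14.64 + 6,190×1.47 + 1,930×33.92 + 2,560×19.4 = 91,792.8 + 9,099.3 + 65,465.6 + 49,664 = 216,021.7
volume = 6,270 + 6,190 + 1,930 + 2,560 = 16,950 m³
S = 216,021.7 / 16,950 = 12.7446 ppt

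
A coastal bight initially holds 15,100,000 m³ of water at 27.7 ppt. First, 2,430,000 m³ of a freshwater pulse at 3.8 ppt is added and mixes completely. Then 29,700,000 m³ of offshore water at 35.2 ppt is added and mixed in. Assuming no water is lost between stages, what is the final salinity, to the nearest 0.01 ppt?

31.19 ppt

Total salt / total volume:
Initial salt = 15,100,000×27.7 = 418,270,000
After stage 1: salt = 418,270,000 + 2,430,000×3.8 = 427,504,000; volume = 17,530,000 m³; S = 24.387 ppt
After stage 2: salt = 427,504,000 + 29,700,000×35.2 = 1,472,944,000; volume = 47,230,000 m³
S = 1,472,944,000 / 47,230,000 = 31.1866 ppt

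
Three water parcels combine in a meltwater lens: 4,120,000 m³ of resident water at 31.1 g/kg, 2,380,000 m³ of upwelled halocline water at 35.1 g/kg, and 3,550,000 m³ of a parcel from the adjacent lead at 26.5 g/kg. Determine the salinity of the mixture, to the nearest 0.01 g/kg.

30.42 g/kg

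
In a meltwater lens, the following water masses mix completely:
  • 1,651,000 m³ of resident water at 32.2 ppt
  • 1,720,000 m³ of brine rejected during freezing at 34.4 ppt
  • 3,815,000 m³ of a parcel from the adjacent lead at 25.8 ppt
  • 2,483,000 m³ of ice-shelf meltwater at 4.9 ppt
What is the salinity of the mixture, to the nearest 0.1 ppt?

23.1 ppt

By conservation of dissolved salt,
salt = 1,651,000×32.2 + 1,720,000×34.4 + 3,815,000×25.8 + 2,483,000×4.9 = 53,162,200 + 59,168,000 + 98,427,000 + 12,166,700 = 222,923,900
volume = 1,651,000 + 1,720,000 + 3,815,000 + 2,483,000 = 9,669,000 m³
S = 222,923,900 / 9,669,000 = 23.056 ppt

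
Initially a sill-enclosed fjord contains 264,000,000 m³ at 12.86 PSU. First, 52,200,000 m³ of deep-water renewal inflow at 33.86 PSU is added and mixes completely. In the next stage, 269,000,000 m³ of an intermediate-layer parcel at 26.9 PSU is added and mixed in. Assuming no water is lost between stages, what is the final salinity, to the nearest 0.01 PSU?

Mass of salt is conserved:
Initial salt = 264,000,000×12.86 = 3,395,040,000
After stage 1: salt = 3,395,040,000 + 52,200,000×33.86 = 5,162,532,000; volume = 316,200,000 m³; S = 16.327 PSU
After stage 2: salt = 5,162,532,000 + 269,000,000×26.9 = 12,398,632,000; volume = 585,200,000 m³
S = 12,398,632,000 / 585,200,000 = 21.187 PSU

21.19 PSU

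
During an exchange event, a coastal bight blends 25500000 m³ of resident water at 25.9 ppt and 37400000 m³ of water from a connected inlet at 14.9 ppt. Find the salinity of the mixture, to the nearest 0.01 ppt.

Total salt / total volume:
salt = 25,500,000×25.9 + 37,400,000×14.9 = 660,450,000 + 557,260,000 = 1,217,710,000
volume = 25,500,000 + 37,400,000 = 62,900,000 m³
S = 1,217,710,000 / 62,900,000 = 19.3595 ppt

19.36 ppt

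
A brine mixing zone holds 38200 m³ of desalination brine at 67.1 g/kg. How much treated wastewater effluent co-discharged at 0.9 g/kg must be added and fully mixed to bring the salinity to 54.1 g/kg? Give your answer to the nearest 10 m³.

9330 m³

Salt balance: 38,200×67.1 + V×0.9 = (38,200+V)×54.1
2,563,220 + 0.9V = 2,066,620 + 54.1V
496,600 = 53.2V
V = 9,334.59 m³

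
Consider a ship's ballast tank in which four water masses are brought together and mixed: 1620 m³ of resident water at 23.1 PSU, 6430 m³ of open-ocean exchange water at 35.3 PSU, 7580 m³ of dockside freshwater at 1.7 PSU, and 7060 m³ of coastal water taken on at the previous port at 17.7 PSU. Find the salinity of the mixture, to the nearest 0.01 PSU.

17.73 PSU

Total salt / total volume:
salt = 1,620×23.1 + 6,430×35.3 + 7,580×1.7 + 7,060×17.7 = 37,422 + 226,979 + 12,886 + 124,962 = 402,249
volume = 1,620 + 6,430 + 7,580 + 7,060 = 22,690 m³
S = 402,249 / 22,690 = 17.728 PSU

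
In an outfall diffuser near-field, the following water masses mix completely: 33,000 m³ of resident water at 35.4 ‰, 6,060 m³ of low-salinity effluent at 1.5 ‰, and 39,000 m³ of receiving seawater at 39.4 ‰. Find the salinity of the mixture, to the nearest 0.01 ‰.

34.77 ‰

Conserving salt mass:
salt = 33,000×35.4 + 6,060×1.5 + 39,000×39.4 = 1,168,200 + 9,090 + 1,536,600 = 2,713,890
volume = 33,000 + 6,060 + 39,000 = 78,060 m³
S = 2,713,890 / 78,060 = 34.7667 ‰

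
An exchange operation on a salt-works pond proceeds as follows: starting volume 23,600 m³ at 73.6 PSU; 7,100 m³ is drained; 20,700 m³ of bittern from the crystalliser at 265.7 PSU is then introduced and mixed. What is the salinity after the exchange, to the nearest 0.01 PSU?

180.49 PSU

Remaining after removal: 16,500 m³ at 73.6 PSU (salt = 1,214,400)
After addition: salt = 1,214,400 + 20,700×265.7 = 6,714,390; volume = 37,200 m³
S = 6,714,390 / 37,200 = 180.4944 PSU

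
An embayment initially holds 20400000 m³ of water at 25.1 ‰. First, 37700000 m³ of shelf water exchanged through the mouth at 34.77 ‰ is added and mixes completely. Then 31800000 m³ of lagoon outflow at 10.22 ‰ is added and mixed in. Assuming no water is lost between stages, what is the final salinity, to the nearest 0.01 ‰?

23.89 ‰

Conserving salt mass:
Initial salt = 20,400,000×25.1 = 512,040,000
After stage 1: salt = 512,040,000 + 37,700,000×34.77 = 1,822,869,000; volume = 58,100,000 m³; S = 31.375 ‰
After stage 2: salt = 1,822,869,000 + 31,800,000×10.22 = 2,147,865,000; volume = 89,900,000 m³
S = 2,147,865,000 / 89,900,000 = 23.8917 ‰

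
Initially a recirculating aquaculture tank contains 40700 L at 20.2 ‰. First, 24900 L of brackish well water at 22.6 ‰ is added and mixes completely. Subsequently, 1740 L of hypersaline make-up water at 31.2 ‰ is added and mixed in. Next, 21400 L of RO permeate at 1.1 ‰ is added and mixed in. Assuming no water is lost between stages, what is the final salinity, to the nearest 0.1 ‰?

Weighted by volume,
Initial salt = 40,700×20.2 = 822,140
After stage 1: salt = 822,140 + 24,900×22.6 = 1,384,880; volume = 65,600 L; S = 21.111 ‰
After stage 2: salt = 1,384,880 + 1,740×31.2 = 1,439,168; volume = 67,340 L; S = 21.372 ‰
After stage 3: salt = 1,439,168 + 21,400×1.1 = 1,462,708; volume = 88,740 L
S = 1,462,708 / 88,740 = 16.4831 ‰

16.5 ‰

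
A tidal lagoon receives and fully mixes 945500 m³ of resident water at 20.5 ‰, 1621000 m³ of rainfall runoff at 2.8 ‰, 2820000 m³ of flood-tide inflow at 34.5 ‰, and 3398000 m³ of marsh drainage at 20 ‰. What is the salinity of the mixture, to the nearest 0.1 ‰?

Total salt / total volume:
salt = 945,500×20.5 + 1,621,000×2.8 + 2,820,000×34.5 + 3,398,000×20 = 19,382,750 + 4,538,800 + 97,290,000 + 67,960,000 = 189,171,550
volume = 945,500 + 1,621,000 + 2,820,000 + 3,398,000 = 8,784,500 m³
S = 189,171,550 / 8,784,500 = 21.535 ‰

21.5 ‰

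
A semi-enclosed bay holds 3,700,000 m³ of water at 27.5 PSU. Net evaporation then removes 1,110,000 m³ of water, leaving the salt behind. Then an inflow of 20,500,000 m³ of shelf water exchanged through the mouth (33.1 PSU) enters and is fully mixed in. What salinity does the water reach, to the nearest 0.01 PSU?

After evaporation: salt = 3,700,000×27.5 = 101,750,000; volume = 3,700,000 − 1,110,000 = 2,590,000 m³
After mixing: salt = 101,750,000 + 20,500,000×33.1 = 780,300,000; volume = 2,590,000 + 20,500,000 = 23,090,000 m³
S = 780,300,000 / 23,090,000 = 33.7939 PSU

33.79 PSU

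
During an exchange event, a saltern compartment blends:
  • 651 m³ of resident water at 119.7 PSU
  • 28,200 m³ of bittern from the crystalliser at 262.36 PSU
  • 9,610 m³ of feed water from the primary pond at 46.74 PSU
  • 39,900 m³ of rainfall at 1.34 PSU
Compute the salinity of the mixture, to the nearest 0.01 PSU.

Conserving salt mass:
salt = 651×119.7 + 28,200×262.36 + 9,610×46.74 + 39,900×1.34 = 77,924.7 + 7,398,552 + 449,171.4 + 53,466 = 7,979,114.1
volume = 651 + 28,200 + 9,610 + 39,900 = 78,361 m³
S = 7,979,114.1 / 78,361 = 101.8251 PSU

101.83 PSU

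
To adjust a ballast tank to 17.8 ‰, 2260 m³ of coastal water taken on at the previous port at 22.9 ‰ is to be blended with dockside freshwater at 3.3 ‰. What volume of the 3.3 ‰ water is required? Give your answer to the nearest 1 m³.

795 m³

Salt balance: 2,260×22.9 + V×3.3 = (2,260+V)×17.8
51,754 + 3.3V = 40,228 + 17.8V
11,526 = 14.5V
V = 794.9 m³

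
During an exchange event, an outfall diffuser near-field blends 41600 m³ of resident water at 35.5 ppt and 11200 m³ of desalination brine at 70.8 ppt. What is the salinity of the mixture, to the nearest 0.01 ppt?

Weighted by volume,
salt = 41,600×35.5 + 11,200×70.8 = 1,476,800 + 792,960 = 2,269,760
volume = 41,600 + 11,200 = 52,800 m³
S = 2,269,760 / 52,800 = 42.9879 ppt

42.99 ppt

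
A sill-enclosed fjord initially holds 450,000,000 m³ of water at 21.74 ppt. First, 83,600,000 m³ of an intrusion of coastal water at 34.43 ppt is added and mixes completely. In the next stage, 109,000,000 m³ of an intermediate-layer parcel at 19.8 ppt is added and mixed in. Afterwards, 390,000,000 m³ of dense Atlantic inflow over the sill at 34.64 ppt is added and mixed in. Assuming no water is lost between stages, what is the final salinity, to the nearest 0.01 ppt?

27.43 ppt

Salt balance:
Initial salt = 450,000,000×21.74 = 9,783,000,000
After stage 1: salt = 9,783,000,000 + 83,600,000×34.43 = 12,661,348,000; volume = 533,600,000 m³; S = 23.728 ppt
After stage 2: salt = 12,661,348,000 + 109,000,000×19.8 = 14,819,548,000; volume = 642,600,000 m³; S = 23.062 ppt
After stage 3: salt = 14,819,548,000 + 390,000,000×34.64 = 28,329,148,000; volume = 1,032,600,000 m³
S = 28,329,148,000 / 1,032,600,000 = 27.4348 ppt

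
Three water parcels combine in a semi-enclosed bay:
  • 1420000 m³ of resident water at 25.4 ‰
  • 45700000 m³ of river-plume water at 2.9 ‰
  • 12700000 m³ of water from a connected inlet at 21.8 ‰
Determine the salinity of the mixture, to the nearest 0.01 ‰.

7.45 ‰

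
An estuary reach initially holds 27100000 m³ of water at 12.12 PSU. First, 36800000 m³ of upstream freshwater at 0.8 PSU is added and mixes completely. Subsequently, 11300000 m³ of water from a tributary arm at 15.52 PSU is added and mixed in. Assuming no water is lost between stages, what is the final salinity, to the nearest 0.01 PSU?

Conserving salt mass:
Initial salt = 27,100,000×12.12 = 328,452,000
After stage 1: salt = 328,452,000 + 36,800,000×0.8 = 357,892,000; volume = 63,900,000 m³; S = 5.601 PSU
After stage 2: salt = 357,892,000 + 11,300,000×15.52 = 533,268,000; volume = 75,200,000 m³
S = 533,268,000 / 75,200,000 = 7.0913 PSU

7.09 PSU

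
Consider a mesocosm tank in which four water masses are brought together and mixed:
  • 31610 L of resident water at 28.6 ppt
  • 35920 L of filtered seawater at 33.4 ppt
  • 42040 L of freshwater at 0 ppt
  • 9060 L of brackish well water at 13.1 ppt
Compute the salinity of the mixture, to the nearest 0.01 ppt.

18.73 ppt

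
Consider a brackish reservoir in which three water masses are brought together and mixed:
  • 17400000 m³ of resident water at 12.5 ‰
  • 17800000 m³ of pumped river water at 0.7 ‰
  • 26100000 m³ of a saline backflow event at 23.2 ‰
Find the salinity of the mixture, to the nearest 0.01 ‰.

Weighted by volume,
salt = 17,400,000×12.5 + 17,800,000×0.7 + 26,100,000×23.2 = 217,500,000 + 12,460,000 + 605,520,000 = 835,480,000
volume = 17,400,000 + 17,800,000 + 26,100,000 = 61,300,000 m³
S = 835,480,000 / 61,300,000 = 13.6294 ‰

13.63 ‰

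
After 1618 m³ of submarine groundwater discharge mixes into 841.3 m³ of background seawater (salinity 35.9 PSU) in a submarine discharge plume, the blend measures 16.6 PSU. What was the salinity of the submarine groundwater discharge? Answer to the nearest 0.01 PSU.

Salt balance: 841.3×35.9 + 1,618×S = 2,459.3×16.6
30,202.67 + 1,618·S = 40,824.38
S = (40,824.38 − 30,202.67) / 1,618 = 6.5647 PSU

6.56 PSU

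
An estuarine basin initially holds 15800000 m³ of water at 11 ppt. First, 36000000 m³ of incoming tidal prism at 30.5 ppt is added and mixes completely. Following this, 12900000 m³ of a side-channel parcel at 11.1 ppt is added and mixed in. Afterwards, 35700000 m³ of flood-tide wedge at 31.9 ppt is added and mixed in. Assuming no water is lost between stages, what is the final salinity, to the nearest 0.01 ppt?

By conservation of dissolved salt,
Initial salt = 15,800,000×11 = 173,800,000
After stage 1: salt = 173,800,000 + 36,000,000×30.5 = 1,271,800,000; volume = 51,800,000 m³; S = 24.552 ppt
After stage 2: salt = 1,271,800,000 + 12,900,000×11.1 = 1,414,990,000; volume = 64,700,000 m³; S = 21.87 ppt
After stage 3: salt = 1,414,990,000 + 35,700,000×31.9 = 2,553,820,000; volume = 100,400,000 m³
S = 2,553,820,000 / 100,400,000 = 25.4365 ppt

25.44 ppt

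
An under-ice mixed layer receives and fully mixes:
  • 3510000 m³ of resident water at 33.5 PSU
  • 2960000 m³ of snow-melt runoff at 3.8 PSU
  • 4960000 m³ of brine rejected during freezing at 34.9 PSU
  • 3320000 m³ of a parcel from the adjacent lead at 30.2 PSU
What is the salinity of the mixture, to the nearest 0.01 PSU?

Weighted by volume,
salt = 3,510,000×33.5 + 2,960,000×3.8 + 4,960,000×34.9 + 3,320,000×30.2 = 117,585,000 + 11,248,000 + 173,104,000 + 100,264,000 = 402,201,000
volume = 3,510,000 + 2,960,000 + 4,960,000 + 3,320,000 = 14,750,000 m³
S = 402,201,000 / 14,750,000 = 27.2679 PSU

27.27 PSU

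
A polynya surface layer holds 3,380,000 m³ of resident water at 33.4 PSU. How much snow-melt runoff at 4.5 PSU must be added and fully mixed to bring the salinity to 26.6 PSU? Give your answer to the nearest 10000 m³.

1040000 m³

Salt balance: 3,380,000×33.4 + V×4.5 = (3,380,000+V)×26.6
112,892,000 + 4.5V = 89,908,000 + 26.6V
22,984,000 = 22.1V
V = 1,040,000 m³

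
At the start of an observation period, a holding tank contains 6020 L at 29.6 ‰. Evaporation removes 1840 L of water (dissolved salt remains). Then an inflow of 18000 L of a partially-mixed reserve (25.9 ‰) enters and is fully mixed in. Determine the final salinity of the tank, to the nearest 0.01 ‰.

29.05 ‰

After evaporation: salt = 6,020×29.6 = 178,192; volume = 6,020 − 1,840 = 4,180 L
After mixing: salt = 178,192 + 18,000×25.9 = 644,392; volume = 4,180 + 18,000 = 22,180 L
S = 644,392 / 22,180 = 29.0528 ‰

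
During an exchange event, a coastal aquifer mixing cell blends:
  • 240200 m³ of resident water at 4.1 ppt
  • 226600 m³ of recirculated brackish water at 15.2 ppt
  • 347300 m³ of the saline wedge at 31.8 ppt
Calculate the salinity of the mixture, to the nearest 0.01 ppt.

19.01 ppt

Salt balance:
salt = 240,200×4.1 + 226,600×15.2 + 347,300×31.8 = 984,820 + 3,444,320 + 11,044,140 = 15,473,280
volume = 240,200 + 226,600 + 347,300 = 814,100 m³
S = 15,473,280 / 814,100 = 19.0066 ppt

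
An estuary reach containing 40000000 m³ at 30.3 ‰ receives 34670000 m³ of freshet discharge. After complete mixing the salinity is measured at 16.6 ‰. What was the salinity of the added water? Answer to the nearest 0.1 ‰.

0.8 ‰

Salt balance: 40,000,000×30.3 + 34,670,000×S = 74,670,000×16.6
1,212,000,000 + 34,670,000·S = 1,239,522,000
S = (1,239,522,000 − 1,212,000,000) / 34,670,000 = 0.7938 ‰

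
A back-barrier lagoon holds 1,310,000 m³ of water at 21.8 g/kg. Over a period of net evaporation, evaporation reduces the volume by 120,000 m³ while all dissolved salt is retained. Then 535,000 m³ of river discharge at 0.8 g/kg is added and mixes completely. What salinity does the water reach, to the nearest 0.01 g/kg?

After evaporation: salt = 1,310,000×21.8 = 28,558,000; volume = 1,310,000 − 120,000 = 1,190,000 m³
After mixing: salt = 28,558,000 + 535,000×0.8 = 28,986,000; volume = 1,190,000 + 535,000 = 1,725,000 m³
S = 28,986,000 / 1,725,000 = 16.8035 g/kg

16.80 g/kg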